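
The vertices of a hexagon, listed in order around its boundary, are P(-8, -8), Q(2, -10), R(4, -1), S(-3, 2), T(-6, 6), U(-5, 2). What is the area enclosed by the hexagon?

103.5

Apply Gauss's area formula: 2A = Σ (x_i·y_{i+1} − x_{i+1}·y_i), indices taken mod 6.
Cross-terms: 96, 38, 5, -6, 18, 56  ⇒  Σ = 207
Area = |Σ|/2 = 103.5.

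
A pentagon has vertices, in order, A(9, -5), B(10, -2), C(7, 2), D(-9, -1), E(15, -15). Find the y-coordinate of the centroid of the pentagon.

Apply the surveyor's formula. First the cross-terms c_i = x_i·y_{i+1} − x_{i+1}·y_i:
  32, 34, 11, 150, 60  ⇒  2A = 287, A = 143.5.
Then Σ (y_i + y_{i+1})·c_i = -3813, so ȳ = -3813 / (6·143.5) = -31/7.

-31/7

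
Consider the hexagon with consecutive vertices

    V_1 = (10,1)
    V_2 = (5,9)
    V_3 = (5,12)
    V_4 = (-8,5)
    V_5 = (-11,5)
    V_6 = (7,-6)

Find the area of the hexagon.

V_1→V_2: (10)(9) − (5)(1) = 85
V_2→V_3: (5)(12) − (5)(9) = 15
V_3→V_4: (5)(5) − (-8)(12) = 121
V_4→V_5: (-8)(5) − (-11)(5) = 15
V_5→V_6: (-11)(-6) − (7)(5) = 31
V_6→V_1: (7)(1) − (10)(-6) = 67
Σ = 334
Area = |Σ|/2 = 167.

167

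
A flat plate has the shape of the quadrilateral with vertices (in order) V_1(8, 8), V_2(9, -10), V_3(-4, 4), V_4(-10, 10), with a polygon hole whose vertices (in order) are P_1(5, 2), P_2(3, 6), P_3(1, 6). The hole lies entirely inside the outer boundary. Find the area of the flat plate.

154

Outer boundary:
Apply the shoelace (surveyor's) formula: 2A = Σ (x_i·y_{i+1} − x_{i+1}·y_i), indices taken mod 4.
V_1→V_2: (8)(-10) − (9)(8) = -152
V_2→V_3: (9)(4) − (-4)(-10) = -4
V_3→V_4: (-4)(10) − (-10)(4) = 0
V_4→V_1: (-10)(8) − (8)(10) = -160
Σ = -316
Area = |Σ|/2 = 158.
Hole:
Apply Gauss's area formula: 2A = Σ (x_i·y_{i+1} − x_{i+1}·y_i), indices taken mod 3.
Cross-terms: 24, 12, -28  ⇒  Σ = 8
Area = |Σ|/2 = 4.
Net area = 158 − 4 = 154.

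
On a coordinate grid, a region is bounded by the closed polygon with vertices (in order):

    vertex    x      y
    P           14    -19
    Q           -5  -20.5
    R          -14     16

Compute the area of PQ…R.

353.5

Cross-terms: -382, -367, 42  ⇒  Σ = -707
Area = |Σ|/2 = 353.5.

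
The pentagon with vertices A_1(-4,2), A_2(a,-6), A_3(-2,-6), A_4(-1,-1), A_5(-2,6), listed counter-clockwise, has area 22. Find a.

-3

Write out the shoelace sum; only the two edges meeting at A_2 involve a:
2·Area = [((-4)·(-6) − a·2) + (a·(-6) − (-2)·(-6))] + 8
       = -8·a + 20 = 44
⇒ a = -3.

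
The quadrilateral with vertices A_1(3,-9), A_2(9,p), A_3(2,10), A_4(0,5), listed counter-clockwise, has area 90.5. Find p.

15

The doubled signed area Σ (x_i y_{i+1} − x_{i+1} y_i) is linear in p.
With p=0 it equals 166; the coefficient of p is 1 (from the two edges through A_2).
So 1·p + 166 = 2·90.5 = 181 ⇒ p = 15.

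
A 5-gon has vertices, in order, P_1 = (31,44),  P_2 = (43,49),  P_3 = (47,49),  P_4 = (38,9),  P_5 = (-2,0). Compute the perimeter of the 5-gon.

154

|P_1P_2| = √((12)² + (5)²) = √169 = 13
|P_2P_3| = √((4)² + (0)²) = √16 = 4
|P_3P_4| = √((-9)² + (-40)²) = √1681 = 41
|P_4P_5| = √((-40)² + (-9)²) = √1681 = 41
|P_5P_1| = √((33)² + (44)²) = √3025 = 55
Perimeter = 13 + 4 + 41 + 41 + 55 = 154.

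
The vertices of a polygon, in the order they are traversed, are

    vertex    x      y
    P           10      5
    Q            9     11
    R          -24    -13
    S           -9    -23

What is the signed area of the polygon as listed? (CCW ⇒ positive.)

Apply the shoelace formula: 2A = Σ (x_i·y_{i+1} − x_{i+1}·y_i), indices taken mod 4.
Cross-terms: 65, 147, 435, 185  ⇒  Σ = 832
Signed area = Σ/2 = 416 (positive ⇒ counter-clockwise traversal).

416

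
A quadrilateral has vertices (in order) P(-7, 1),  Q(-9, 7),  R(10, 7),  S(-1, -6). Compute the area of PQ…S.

Cross-terms: -40, -133, -53, -43  ⇒  Σ = -269
Area = |Σ|/2 = 134.5.

134.5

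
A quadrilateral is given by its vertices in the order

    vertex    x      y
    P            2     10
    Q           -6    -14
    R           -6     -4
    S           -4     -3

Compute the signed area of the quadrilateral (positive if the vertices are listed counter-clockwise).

-30

P→Q: (2)(-14) − (-6)(10) = 32
Q→R: (-6)(-4) − (-6)(-14) = -60
R→S: (-6)(-3) − (-4)(-4) = 2
S→P: (-4)(10) − (2)(-3) = -34
Σ = -60
Signed area = Σ/2 = -30 (negative ⇒ clockwise traversal).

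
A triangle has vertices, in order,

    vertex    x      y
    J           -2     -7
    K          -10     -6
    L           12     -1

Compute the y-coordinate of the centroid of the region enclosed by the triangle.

Apply the shoelace (surveyor's) formula. First the cross-terms c_i = x_i·y_{i+1} − x_{i+1}·y_i:
  -58, 82, -86  ⇒  2A = -62, A = -31.
Then Σ (y_i + y_{i+1})·c_i = 868, so ȳ = 868 / (6·(-31)) = -14/3.

-14/3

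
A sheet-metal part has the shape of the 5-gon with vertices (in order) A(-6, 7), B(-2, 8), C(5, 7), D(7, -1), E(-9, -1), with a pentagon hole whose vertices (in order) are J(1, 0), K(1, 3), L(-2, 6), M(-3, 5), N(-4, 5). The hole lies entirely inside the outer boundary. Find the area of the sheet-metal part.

Outer boundary:
Apply Gauss's area formula: 2A = Σ (x_i·y_{i+1} − x_{i+1}·y_i), indices taken mod 5.
A→B: (-6)(8) − (-2)(7) = -34
B→C: (-2)(7) − (5)(8) = -54
C→D: (5)(-1) − (7)(7) = -54
D→E: (7)(-1) − (-9)(-1) = -16
E→A: (-9)(7) − (-6)(-1) = -69
Σ = -227
Area = |Σ|/2 = 113.5.
Hole:
Apply the surveyor's formula: 2A = Σ (x_i·y_{i+1} − x_{i+1}·y_i), indices taken mod 5.
Cross-terms: 3, 12, 8, 5, -5  ⇒  Σ = 23
Area = |Σ|/2 = 11.5.
Net area = 113.5 − 11.5 = 102.

102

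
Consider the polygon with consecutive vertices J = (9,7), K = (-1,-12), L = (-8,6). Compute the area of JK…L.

Apply the shoelace (surveyor's) formula: 2A = Σ (x_i·y_{i+1} − x_{i+1}·y_i), indices taken mod 3.
J→K: (9)(-12) − (-1)(7) = -101
K→L: (-1)(6) − (-8)(-12) = -102
L→J: (-8)(7) − (9)(6) = -110
Σ = -313
Area = |Σ|/2 = 156.5.

156.5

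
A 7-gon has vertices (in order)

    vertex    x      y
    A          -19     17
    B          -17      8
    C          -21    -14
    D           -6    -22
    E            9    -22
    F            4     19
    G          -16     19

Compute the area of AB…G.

989.5

Apply Gauss's area formula: 2A = Σ (x_i·y_{i+1} − x_{i+1}·y_i), indices taken mod 7.
Σ = (137) + (406) + (378) + (330) + (259) + (380) + (89) = 1979
Area = |Σ|/2 = 989.5.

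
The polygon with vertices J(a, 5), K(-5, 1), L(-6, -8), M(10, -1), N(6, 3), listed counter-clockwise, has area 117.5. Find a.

-6

Write out the shoelace sum; only the two edges meeting at J involve a:
2·Area = [(6·5 − a·3) + (a·1 − (-5)·5)] + 168
       = -2·a + 223 = 235
⇒ a = -6.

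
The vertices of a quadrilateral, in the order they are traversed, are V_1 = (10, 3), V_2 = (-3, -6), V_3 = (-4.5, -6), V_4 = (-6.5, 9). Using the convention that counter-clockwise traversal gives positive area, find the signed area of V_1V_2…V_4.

Apply the surveyor's formula: 2A = Σ (x_i·y_{i+1} − x_{i+1}·y_i), indices taken mod 4.
V_1→V_2: (10)(-6) − (-3)(3) = -51
V_2→V_3: (-3)(-6) − (-4.5)(-6) = -9
V_3→V_4: (-4.5)(9) − (-6.5)(-6) = -79.5
V_4→V_1: (-6.5)(3) − (10)(9) = -109.5
Σ = -249
Signed area = Σ/2 = -124.5 (negative ⇒ clockwise traversal).

-124.5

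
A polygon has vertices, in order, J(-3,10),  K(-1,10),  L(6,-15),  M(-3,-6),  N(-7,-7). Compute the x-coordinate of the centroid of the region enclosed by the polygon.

-122/129

Apply Gauss's area formula. First the cross-terms c_i = x_i·y_{i+1} − x_{i+1}·y_i:
  -20, -45, -81, -21, -91  ⇒  2A = -258, A = -129.
Then Σ (x_i + x_{i+1})·c_i = 732, so x̄ = 732 / (6·(-129)) = -122/129.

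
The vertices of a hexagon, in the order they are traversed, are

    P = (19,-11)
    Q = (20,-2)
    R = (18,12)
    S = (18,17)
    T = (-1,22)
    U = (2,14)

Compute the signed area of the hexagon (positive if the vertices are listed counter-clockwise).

Σ = (182) + (276) + (90) + (413) + (-58) + (-288) = 615
Signed area = Σ/2 = 307.5 (positive ⇒ counter-clockwise traversal).

307.5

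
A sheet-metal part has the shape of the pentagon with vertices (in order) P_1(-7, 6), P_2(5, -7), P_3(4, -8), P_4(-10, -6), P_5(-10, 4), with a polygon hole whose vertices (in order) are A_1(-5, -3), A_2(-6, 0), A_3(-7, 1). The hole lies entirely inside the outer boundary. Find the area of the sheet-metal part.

Outer boundary:
Apply the surveyor's formula: 2A = Σ (x_i·y_{i+1} − x_{i+1}·y_i), indices taken mod 5.
P_1→P_2: (-7)(-7) − (5)(6) = 19
P_2→P_3: (5)(-8) − (4)(-7) = -12
P_3→P_4: (4)(-6) − (-10)(-8) = -104
P_4→P_5: (-10)(4) − (-10)(-6) = -100
P_5→P_1: (-10)(6) − (-7)(4) = -32
Σ = -229
Area = |Σ|/2 = 114.5.
Hole:
Apply the surveyor's formula: 2A = Σ (x_i·y_{i+1} − x_{i+1}·y_i), indices taken mod 3.
Cross-terms: -18, -6, 26  ⇒  Σ = 2
Area = |Σ|/2 = 1.
Net area = 114.5 − 1 = 113.5.

113.5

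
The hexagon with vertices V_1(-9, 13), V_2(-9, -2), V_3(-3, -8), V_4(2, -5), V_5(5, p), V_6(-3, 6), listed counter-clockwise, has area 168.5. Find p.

7

The doubled signed area Σ (x_i y_{i+1} − x_{i+1} y_i) is linear in p.
With p=0 it equals 302; the coefficient of p is 5 (from the two edges through V_5).
So 5·p + 302 = 2·168.5 = 337 ⇒ p = 7.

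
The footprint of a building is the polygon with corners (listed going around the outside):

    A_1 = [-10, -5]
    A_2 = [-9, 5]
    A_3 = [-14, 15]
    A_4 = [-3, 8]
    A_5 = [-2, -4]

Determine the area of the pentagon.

Apply the shoelace (surveyor's) formula: 2A = Σ (x_i·y_{i+1} − x_{i+1}·y_i), indices taken mod 5.
A_1→A_2: (-10)(5) − (-9)(-5) = -95
A_2→A_3: (-9)(15) − (-14)(5) = -65
A_3→A_4: (-14)(8) − (-3)(15) = -67
A_4→A_5: (-3)(-4) − (-2)(8) = 28
A_5→A_1: (-2)(-5) − (-10)(-4) = -30
Σ = -229
Area = |Σ|/2 = 114.5.

114.5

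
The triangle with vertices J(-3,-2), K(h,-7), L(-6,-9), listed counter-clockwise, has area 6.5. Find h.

-7

Write out the shoelace sum; only the two edges meeting at K involve h:
2·Area = [((-3)·(-7) − h·(-2)) + (h·(-9) − (-6)·(-7))] + -15
       = -7·h + -36 = 13
⇒ h = -7.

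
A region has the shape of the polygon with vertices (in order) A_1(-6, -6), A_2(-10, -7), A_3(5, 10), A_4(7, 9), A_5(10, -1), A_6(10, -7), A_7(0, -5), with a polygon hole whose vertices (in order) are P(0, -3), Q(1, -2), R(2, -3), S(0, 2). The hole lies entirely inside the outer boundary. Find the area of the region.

168.5

Outer boundary:
Apply the surveyor's formula: 2A = Σ (x_i·y_{i+1} − x_{i+1}·y_i), indices taken mod 7.
Σ = (-18) + (-65) + (-25) + (-97) + (-60) + (-50) + (-30) = -345
Area = |Σ|/2 = 172.5.
Hole:
Cross-terms: 3, 1, 4, 0  ⇒  Σ = 8
Area = |Σ|/2 = 4.
Net area = 172.5 − 4 = 168.5.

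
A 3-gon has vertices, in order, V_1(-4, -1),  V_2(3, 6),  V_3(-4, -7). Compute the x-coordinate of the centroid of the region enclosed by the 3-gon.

-5/3

Apply the shoelace formula. First the cross-terms c_i = x_i·y_{i+1} − x_{i+1}·y_i:
  -21, 3, -24  ⇒  2A = -42, A = -21.
Then Σ (x_i + x_{i+1})·c_i = 210, so x̄ = 210 / (6·(-21)) = -5/3.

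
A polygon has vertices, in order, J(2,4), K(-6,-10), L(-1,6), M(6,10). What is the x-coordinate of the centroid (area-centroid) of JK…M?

Apply Gauss's area formula. First the cross-terms c_i = x_i·y_{i+1} − x_{i+1}·y_i:
  4, -46, -46, 4  ⇒  2A = -84, A = -42.
Then Σ (x_i + x_{i+1})·c_i = 108, so x̄ = 108 / (6·(-42)) = -3/7.

-3/7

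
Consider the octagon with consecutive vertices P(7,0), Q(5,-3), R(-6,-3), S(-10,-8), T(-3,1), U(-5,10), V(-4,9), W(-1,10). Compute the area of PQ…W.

Apply the shoelace (surveyor's) formula: 2A = Σ (x_i·y_{i+1} − x_{i+1}·y_i), indices taken mod 8.
Σ = (-21) + (-33) + (18) + (-34) + (-25) + (-5) + (-31) + (-70) = -201
Area = |Σ|/2 = 100.5.

100.5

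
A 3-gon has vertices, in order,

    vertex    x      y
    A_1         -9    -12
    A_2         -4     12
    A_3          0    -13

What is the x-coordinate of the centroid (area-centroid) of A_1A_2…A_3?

Apply Gauss's area formula. First the cross-terms c_i = x_i·y_{i+1} − x_{i+1}·y_i:
  -156, 52, -117  ⇒  2A = -221, A = -110.5.
Then Σ (x_i + x_{i+1})·c_i = 2873, so x̄ = 2873 / (6·(-110.5)) = -13/3.

-13/3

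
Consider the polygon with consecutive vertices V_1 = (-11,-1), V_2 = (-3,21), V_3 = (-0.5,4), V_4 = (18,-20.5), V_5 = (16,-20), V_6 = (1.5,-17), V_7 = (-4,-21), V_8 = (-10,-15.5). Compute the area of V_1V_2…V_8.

489.625

Apply Gauss's area formula: 2A = Σ (x_i·y_{i+1} − x_{i+1}·y_i), indices taken mod 8.
Σ = (-234) + (-1.5) + (-61.75) + (-32) + (-242) + (-99.5) + (-148) + (-160.5) = -979.25
Area = |Σ|/2 = 489.625.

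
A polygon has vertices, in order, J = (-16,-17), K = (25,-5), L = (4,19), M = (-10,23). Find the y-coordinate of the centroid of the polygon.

389/195

Apply the shoelace (surveyor's) formula. First the cross-terms c_i = x_i·y_{i+1} − x_{i+1}·y_i:
  505, 495, 282, 538  ⇒  2A = 1820, A = 910.
Then Σ (y_i + y_{i+1})·c_i = 10892, so ȳ = 10892 / (6·910) = 389/195.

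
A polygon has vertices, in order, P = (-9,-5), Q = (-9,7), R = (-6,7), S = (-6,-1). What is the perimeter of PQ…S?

|PQ| = √((0)² + (12)²) = √144 = 12
|QR| = √((3)² + (0)²) = √9 = 3
|RS| = √((0)² + (-8)²) = √64 = 8
|SP| = √((-3)² + (-4)²) = √25 = 5
Perimeter = 12 + 3 + 8 + 5 = 28.

28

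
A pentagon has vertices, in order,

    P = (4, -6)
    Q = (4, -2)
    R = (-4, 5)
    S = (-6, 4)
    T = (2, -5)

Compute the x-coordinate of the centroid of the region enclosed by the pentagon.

-13/54

Apply the shoelace formula. First the cross-terms c_i = x_i·y_{i+1} − x_{i+1}·y_i:
  16, 12, 14, 22, 8  ⇒  2A = 72, A = 36.
Then Σ (x_i + x_{i+1})·c_i = -52, so x̄ = -52 / (6·36) = -13/54.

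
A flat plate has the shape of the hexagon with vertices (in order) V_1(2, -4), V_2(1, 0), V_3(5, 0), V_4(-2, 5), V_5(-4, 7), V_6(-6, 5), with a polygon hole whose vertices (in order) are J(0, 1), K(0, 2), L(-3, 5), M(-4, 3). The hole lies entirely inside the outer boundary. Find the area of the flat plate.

29

Outer boundary:
Apply the shoelace formula: 2A = Σ (x_i·y_{i+1} − x_{i+1}·y_i), indices taken mod 6.
Cross-terms: 4, 0, 25, 6, 22, 14  ⇒  Σ = 71
Area = |Σ|/2 = 35.5.
Hole:
J→K: (0)(2) − (0)(1) = 0
K→L: (0)(5) − (-3)(2) = 6
L→M: (-3)(3) − (-4)(5) = 11
M→J: (-4)(1) − (0)(3) = -4
Σ = 13
Area = |Σ|/2 = 6.5.
Net area = 35.5 − 6.5 = 29.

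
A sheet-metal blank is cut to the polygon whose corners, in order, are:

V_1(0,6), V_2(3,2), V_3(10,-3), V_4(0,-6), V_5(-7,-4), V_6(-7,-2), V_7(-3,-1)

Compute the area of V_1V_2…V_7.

Apply Gauss's area formula: 2A = Σ (x_i·y_{i+1} − x_{i+1}·y_i), indices taken mod 7.
Cross-terms: -18, -29, -60, -42, -14, 1, -18  ⇒  Σ = -180
Area = |Σ|/2 = 90.

90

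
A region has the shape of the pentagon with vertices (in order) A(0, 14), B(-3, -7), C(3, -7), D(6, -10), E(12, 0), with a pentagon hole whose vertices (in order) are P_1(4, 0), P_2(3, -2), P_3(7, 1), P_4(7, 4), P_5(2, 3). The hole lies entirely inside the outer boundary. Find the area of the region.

176.5

Outer boundary:
A→B: (0)(-7) − (-3)(14) = 42
B→C: (-3)(-7) − (3)(-7) = 42
C→D: (3)(-10) − (6)(-7) = 12
D→E: (6)(0) − (12)(-10) = 120
E→A: (12)(14) − (0)(0) = 168
Σ = 384
Area = |Σ|/2 = 192.
Hole:
Apply Gauss's area formula: 2A = Σ (x_i·y_{i+1} − x_{i+1}·y_i), indices taken mod 5.
Cross-terms: -8, 17, 21, 13, -12  ⇒  Σ = 31
Area = |Σ|/2 = 15.5.
Net area = 192 − 15.5 = 176.5.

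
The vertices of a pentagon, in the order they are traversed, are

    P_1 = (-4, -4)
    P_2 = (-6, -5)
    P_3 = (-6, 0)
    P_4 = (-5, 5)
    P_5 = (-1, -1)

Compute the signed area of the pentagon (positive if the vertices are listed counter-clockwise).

-27

Cross-terms: -4, -30, -30, 10, 0  ⇒  Σ = -54
Signed area = Σ/2 = -27 (negative ⇒ clockwise traversal).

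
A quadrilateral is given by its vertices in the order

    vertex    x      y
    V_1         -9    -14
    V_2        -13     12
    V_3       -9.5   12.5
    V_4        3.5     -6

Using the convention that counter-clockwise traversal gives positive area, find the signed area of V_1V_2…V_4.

-214.125

Apply the shoelace formula: 2A = Σ (x_i·y_{i+1} − x_{i+1}·y_i), indices taken mod 4.
Cross-terms: -290, -48.5, 13.25, -103  ⇒  Σ = -428.25
Signed area = Σ/2 = -214.125 (negative ⇒ clockwise traversal).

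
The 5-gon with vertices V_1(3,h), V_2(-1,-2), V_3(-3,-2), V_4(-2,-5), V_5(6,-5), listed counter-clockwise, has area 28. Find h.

Write out the shoelace sum; only the two edges meeting at V_1 involve h:
2·Area = [(6·h − 3·(-5)) + (3·(-2) − (-1)·h)] + 47
       = 7·h + 56 = 56
⇒ h = 0.

0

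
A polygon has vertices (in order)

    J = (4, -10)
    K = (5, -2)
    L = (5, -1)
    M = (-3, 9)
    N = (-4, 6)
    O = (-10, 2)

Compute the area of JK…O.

Cross-terms: 42, 5, 42, 18, 52, 92  ⇒  Σ = 251
Area = |Σ|/2 = 125.5.

125.5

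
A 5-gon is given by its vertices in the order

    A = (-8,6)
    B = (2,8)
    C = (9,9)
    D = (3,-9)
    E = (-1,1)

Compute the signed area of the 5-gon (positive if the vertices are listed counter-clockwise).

A→B: (-8)(8) − (2)(6) = -76
B→C: (2)(9) − (9)(8) = -54
C→D: (9)(-9) − (3)(9) = -108
D→E: (3)(1) − (-1)(-9) = -6
E→A: (-1)(6) − (-8)(1) = 2
Σ = -242
Signed area = Σ/2 = -121 (negative ⇒ clockwise traversal).

-121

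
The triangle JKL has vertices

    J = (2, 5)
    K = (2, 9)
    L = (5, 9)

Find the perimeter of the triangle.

|JK| = √((0)² + (4)²) = √16 = 4
|KL| = √((3)² + (0)²) = √9 = 3
|LJ| = √((-3)² + (-4)²) = √25 = 5
Perimeter = 4 + 3 + 5 = 12.

12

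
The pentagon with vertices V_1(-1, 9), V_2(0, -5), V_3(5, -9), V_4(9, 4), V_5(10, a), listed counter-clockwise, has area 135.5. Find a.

Write out the shoelace sum; only the two edges meeting at V_5 involve a:
2·Area = [(9·a − 10·4) + (10·9 − (-1)·a)] + 131
       = 10·a + 181 = 271
⇒ a = 9.

9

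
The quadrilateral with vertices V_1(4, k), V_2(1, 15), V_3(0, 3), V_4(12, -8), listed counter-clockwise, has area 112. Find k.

15

Write out the shoelace sum; only the two edges meeting at V_1 involve k:
2·Area = [(12·k − 4·(-8)) + (4·15 − 1·k)] + -33
       = 11·k + 59 = 224
⇒ k = 15.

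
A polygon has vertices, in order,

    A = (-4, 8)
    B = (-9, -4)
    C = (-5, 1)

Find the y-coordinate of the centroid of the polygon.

5/3

Apply the surveyor's formula. First the cross-terms c_i = x_i·y_{i+1} − x_{i+1}·y_i:
  88, -29, -36  ⇒  2A = 23, A = 11.5.
Then Σ (y_i + y_{i+1})·c_i = 115, so ȳ = 115 / (6·11.5) = 5/3.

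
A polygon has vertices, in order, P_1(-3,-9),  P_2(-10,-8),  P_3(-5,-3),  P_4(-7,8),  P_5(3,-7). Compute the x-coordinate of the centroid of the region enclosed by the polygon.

-41/12

Apply the surveyor's formula. First the cross-terms c_i = x_i·y_{i+1} − x_{i+1}·y_i:
  -66, -10, -61, 25, -48  ⇒  2A = -160, A = -80.
Then Σ (x_i + x_{i+1})·c_i = 1640, so x̄ = 1640 / (6·(-80)) = -41/12.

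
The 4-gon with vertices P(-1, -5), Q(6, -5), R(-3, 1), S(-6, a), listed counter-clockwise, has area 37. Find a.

Write out the shoelace sum; only the two edges meeting at S involve a:
2·Area = [((-3)·a − (-6)·1) + ((-6)·(-5) − (-1)·a)] + 26
       = -2·a + 62 = 74
⇒ a = -6.

-6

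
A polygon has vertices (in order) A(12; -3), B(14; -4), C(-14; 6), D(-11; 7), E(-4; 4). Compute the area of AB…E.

31

Apply Gauss's area formula: 2A = Σ (x_i·y_{i+1} − x_{i+1}·y_i), indices taken mod 5.
A→B: (12)(-4) − (14)(-3) = -6
B→C: (14)(6) − (-14)(-4) = 28
C→D: (-14)(7) − (-11)(6) = -32
D→E: (-11)(4) − (-4)(7) = -16
E→A: (-4)(-3) − (12)(4) = -36
Σ = -62
Area = |Σ|/2 = 31.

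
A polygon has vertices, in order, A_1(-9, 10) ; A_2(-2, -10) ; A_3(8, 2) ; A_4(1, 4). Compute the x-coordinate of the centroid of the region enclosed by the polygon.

-142/131

Apply the surveyor's formula. First the cross-terms c_i = x_i·y_{i+1} − x_{i+1}·y_i:
  110, 76, 30, 46  ⇒  2A = 262, A = 131.
Then Σ (x_i + x_{i+1})·c_i = -852, so x̄ = -852 / (6·131) = -142/131.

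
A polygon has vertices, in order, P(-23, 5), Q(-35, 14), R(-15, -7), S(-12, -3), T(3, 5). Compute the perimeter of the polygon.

92

|PQ| = √((-12)² + (9)²) = √225 = 15
|QR| = √((20)² + (-21)²) = √841 = 29
|RS| = √((3)² + (4)²) = √25 = 5
|ST| = √((15)² + (8)²) = √289 = 17
|TP| = √((-26)² + (0)²) = √676 = 26
Perimeter = 15 + 29 + 5 + 17 + 26 = 92.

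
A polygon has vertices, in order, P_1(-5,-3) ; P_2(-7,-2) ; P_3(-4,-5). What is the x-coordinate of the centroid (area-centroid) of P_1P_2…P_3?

Apply the shoelace (surveyor's) formula. First the cross-terms c_i = x_i·y_{i+1} − x_{i+1}·y_i:
  -11, 27, -13  ⇒  2A = 3, A = 1.5.
Then Σ (x_i + x_{i+1})·c_i = -48, so x̄ = -48 / (6·1.5) = -16/3.

-16/3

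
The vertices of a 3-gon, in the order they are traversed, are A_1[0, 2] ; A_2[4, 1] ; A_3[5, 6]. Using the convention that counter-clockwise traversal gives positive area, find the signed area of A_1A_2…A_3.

Σ = (-8) + (19) + (10) = 21
Signed area = Σ/2 = 10.5 (positive ⇒ counter-clockwise traversal).

10.5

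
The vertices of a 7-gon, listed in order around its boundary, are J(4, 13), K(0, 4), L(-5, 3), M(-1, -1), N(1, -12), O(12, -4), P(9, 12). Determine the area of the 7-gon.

223

Apply the shoelace (surveyor's) formula: 2A = Σ (x_i·y_{i+1} − x_{i+1}·y_i), indices taken mod 7.
Cross-terms: 16, 20, 8, 13, 140, 180, 69  ⇒  Σ = 446
Area = |Σ|/2 = 223.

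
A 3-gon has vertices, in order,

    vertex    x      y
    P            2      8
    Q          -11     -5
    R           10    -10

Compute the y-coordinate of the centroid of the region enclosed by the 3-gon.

Apply the shoelace (surveyor's) formula. First the cross-terms c_i = x_i·y_{i+1} − x_{i+1}·y_i:
  78, 160, 100  ⇒  2A = 338, A = 169.
Then Σ (y_i + y_{i+1})·c_i = -2366, so ȳ = -2366 / (6·169) = -7/3.

-7/3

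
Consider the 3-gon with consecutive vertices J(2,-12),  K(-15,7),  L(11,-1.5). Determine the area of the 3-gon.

J→K: (2)(7) − (-15)(-12) = -166
K→L: (-15)(-1.5) − (11)(7) = -54.5
L→J: (11)(-12) − (2)(-1.5) = -129
Σ = -349.5
Area = |Σ|/2 = 174.75.

174.75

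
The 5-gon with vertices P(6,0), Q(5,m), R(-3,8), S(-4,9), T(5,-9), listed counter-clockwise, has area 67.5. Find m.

Write out the shoelace sum; only the two edges meeting at Q involve m:
2·Area = [(6·m − 5·0) + (5·8 − (-3)·m)] + 50
       = 9·m + 90 = 135
⇒ m = 5.

5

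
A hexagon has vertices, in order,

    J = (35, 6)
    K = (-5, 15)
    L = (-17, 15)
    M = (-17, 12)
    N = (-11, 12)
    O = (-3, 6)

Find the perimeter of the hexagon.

|JK| = √((-40)² + (9)²) = √1681 = 41
|KL| = √((-12)² + (0)²) = √144 = 12
|LM| = √((0)² + (-3)²) = √9 = 3
|MN| = √((6)² + (0)²) = √36 = 6
|NO| = √((8)² + (-6)²) = √100 = 10
|OJ| = √((38)² + (0)²) = √1444 = 38
Perimeter = 41 + 12 + 3 + 6 + 10 + 38 = 110.

110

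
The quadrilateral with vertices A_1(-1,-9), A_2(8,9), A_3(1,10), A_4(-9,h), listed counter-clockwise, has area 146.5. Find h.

Write out the shoelace sum; only the two edges meeting at A_4 involve h:
2·Area = [(1·h − (-9)·10) + ((-9)·(-9) − (-1)·h)] + 134
       = 2·h + 305 = 293
⇒ h = -6.

-6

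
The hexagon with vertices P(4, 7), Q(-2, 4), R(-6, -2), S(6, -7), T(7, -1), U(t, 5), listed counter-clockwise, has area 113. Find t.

Write out the shoelace sum; only the two edges meeting at U involve t:
2·Area = [(7·5 − t·(-1)) + (t·7 − 4·5)] + 155
       = 8·t + 170 = 226
⇒ t = 7.

7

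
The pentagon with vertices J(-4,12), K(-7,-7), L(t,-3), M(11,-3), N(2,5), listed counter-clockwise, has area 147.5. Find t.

6

The doubled signed area Σ (x_i y_{i+1} − x_{i+1} y_i) is linear in t.
With t=0 it equals 271; the coefficient of t is 4 (from the two edges through L).
So 4·t + 271 = 2·147.5 = 295 ⇒ t = 6.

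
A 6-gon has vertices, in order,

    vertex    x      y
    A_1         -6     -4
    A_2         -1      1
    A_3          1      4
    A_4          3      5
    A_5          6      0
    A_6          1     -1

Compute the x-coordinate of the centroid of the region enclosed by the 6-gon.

55/51

Apply the shoelace formula. First the cross-terms c_i = x_i·y_{i+1} − x_{i+1}·y_i:
  -10, -5, -7, -30, -6, -10  ⇒  2A = -68, A = -34.
Then Σ (x_i + x_{i+1})·c_i = -220, so x̄ = -220 / (6·(-34)) = 55/51.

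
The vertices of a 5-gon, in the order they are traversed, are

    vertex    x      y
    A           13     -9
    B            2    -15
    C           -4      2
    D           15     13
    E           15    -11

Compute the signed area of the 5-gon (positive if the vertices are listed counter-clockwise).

-333.5

Σ = (-177) + (-56) + (-82) + (-360) + (8) = -667
Signed area = Σ/2 = -333.5 (negative ⇒ clockwise traversal).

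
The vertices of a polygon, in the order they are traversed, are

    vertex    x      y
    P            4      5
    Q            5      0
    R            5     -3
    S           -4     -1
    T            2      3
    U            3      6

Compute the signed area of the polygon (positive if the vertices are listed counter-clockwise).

P→Q: (4)(0) − (5)(5) = -25
Q→R: (5)(-3) − (5)(0) = -15
R→S: (5)(-1) − (-4)(-3) = -17
S→T: (-4)(3) − (2)(-1) = -10
T→U: (2)(6) − (3)(3) = 3
U→P: (3)(5) − (4)(6) = -9
Σ = -73
Signed area = Σ/2 = -36.5 (negative ⇒ clockwise traversal).

-36.5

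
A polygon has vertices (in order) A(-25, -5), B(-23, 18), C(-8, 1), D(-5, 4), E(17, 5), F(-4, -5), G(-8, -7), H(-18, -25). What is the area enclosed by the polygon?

551

Σ = (-565) + (121) + (-27) + (-93) + (-65) + (-12) + (74) + (-535) = -1102
Area = |Σ|/2 = 551.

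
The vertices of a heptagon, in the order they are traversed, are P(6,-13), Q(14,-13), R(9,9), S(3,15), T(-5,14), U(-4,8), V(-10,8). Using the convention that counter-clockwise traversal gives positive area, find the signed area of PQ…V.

359

Apply the surveyor's formula: 2A = Σ (x_i·y_{i+1} − x_{i+1}·y_i), indices taken mod 7.
P→Q: (6)(-13) − (14)(-13) = 104
Q→R: (14)(9) − (9)(-13) = 243
R→S: (9)(15) − (3)(9) = 108
S→T: (3)(14) − (-5)(15) = 117
T→U: (-5)(8) − (-4)(14) = 16
U→V: (-4)(8) − (-10)(8) = 48
V→P: (-10)(-13) − (6)(8) = 82
Σ = 718
Signed area = Σ/2 = 359 (positive ⇒ counter-clockwise traversal).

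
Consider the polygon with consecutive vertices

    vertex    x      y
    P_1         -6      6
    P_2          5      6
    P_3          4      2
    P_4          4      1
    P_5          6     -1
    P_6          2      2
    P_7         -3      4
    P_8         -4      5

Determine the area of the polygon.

Apply the shoelace formula: 2A = Σ (x_i·y_{i+1} − x_{i+1}·y_i), indices taken mod 8.
Σ = (-66) + (-14) + (-4) + (-10) + (14) + (14) + (1) + (6) = -59
Area = |Σ|/2 = 29.5.

29.5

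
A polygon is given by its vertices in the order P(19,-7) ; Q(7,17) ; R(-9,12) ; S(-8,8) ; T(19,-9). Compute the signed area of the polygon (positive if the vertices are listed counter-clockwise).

295.5

Apply the surveyor's formula: 2A = Σ (x_i·y_{i+1} − x_{i+1}·y_i), indices taken mod 5.
P→Q: (19)(17) − (7)(-7) = 372
Q→R: (7)(12) − (-9)(17) = 237
R→S: (-9)(8) − (-8)(12) = 24
S→T: (-8)(-9) − (19)(8) = -80
T→P: (19)(-7) − (19)(-9) = 38
Σ = 591
Signed area = Σ/2 = 295.5 (positive ⇒ counter-clockwise traversal).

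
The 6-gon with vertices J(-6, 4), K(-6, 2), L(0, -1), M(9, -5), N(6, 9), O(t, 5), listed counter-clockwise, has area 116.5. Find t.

Write out the shoelace sum; only the two edges meeting at O involve t:
2·Area = [(6·5 − t·9) + (t·4 − (-6)·5)] + 138
       = -5·t + 198 = 233
⇒ t = -7.

-7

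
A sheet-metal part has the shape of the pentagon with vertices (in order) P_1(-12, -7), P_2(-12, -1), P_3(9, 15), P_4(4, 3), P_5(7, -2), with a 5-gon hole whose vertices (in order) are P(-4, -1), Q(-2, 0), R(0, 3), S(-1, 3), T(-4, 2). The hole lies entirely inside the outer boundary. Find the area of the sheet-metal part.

180.5

Outer boundary:
Σ = (-72) + (-171) + (-33) + (-29) + (-73) = -378
Area = |Σ|/2 = 189.
Hole:
Cross-terms: -2, -6, 3, 10, 12  ⇒  Σ = 17
Area = |Σ|/2 = 8.5.
Net area = 189 − 8.5 = 180.5.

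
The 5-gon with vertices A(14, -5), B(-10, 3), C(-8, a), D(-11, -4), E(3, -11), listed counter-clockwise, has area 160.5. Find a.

Write out the shoelace sum; only the two edges meeting at C involve a:
2·Area = [((-10)·a − (-8)·3) + ((-8)·(-4) − (-11)·a)] + 264
       = 1·a + 320 = 321
⇒ a = 1.

1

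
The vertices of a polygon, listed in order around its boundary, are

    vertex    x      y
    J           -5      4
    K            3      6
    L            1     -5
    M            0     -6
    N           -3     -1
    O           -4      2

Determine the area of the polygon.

J→K: (-5)(6) − (3)(4) = -42
K→L: (3)(-5) − (1)(6) = -21
L→M: (1)(-6) − (0)(-5) = -6
M→N: (0)(-1) − (-3)(-6) = -18
N→O: (-3)(2) − (-4)(-1) = -10
O→J: (-4)(4) − (-5)(2) = -6
Σ = -103
Area = |Σ|/2 = 51.5.

51.5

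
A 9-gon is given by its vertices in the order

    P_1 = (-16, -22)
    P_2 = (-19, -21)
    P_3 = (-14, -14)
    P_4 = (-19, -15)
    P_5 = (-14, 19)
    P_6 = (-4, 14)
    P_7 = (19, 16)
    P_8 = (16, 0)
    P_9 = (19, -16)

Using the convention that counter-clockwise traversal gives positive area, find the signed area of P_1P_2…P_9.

Σ = (-82) + (-28) + (-56) + (-571) + (-120) + (-330) + (-256) + (-256) + (-674) = -2373
Signed area = Σ/2 = -1186.5 (negative ⇒ clockwise traversal).

-1186.5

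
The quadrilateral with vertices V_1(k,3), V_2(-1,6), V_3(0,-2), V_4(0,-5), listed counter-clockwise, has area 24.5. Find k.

4

Write out the shoelace sum; only the two edges meeting at V_1 involve k:
2·Area = [(0·3 − k·(-5)) + (k·6 − (-1)·3)] + 2
       = 11·k + 5 = 49
⇒ k = 4.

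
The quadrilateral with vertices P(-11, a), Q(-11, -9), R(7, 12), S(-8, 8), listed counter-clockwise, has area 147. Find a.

Write out the shoelace sum; only the two edges meeting at P involve a:
2·Area = [((-8)·a − (-11)·8) + ((-11)·(-9) − (-11)·a)] + 83
       = 3·a + 270 = 294
⇒ a = 8.

8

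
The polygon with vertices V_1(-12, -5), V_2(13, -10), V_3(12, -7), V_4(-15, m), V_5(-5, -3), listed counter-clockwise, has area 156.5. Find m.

The doubled signed area Σ (x_i y_{i+1} − x_{i+1} y_i) is linear in m.
With m=0 it equals 143; the coefficient of m is 17 (from the two edges through V_4).
So 17·m + 143 = 2·156.5 = 313 ⇒ m = 10.

10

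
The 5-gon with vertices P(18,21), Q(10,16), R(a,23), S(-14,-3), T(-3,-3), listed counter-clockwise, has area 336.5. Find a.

The doubled signed area Σ (x_i y_{i+1} − x_{i+1} y_i) is linear in a.
With a=0 it equals 654; the coefficient of a is -19 (from the two edges through R).
So -19·a + 654 = 2·336.5 = 673 ⇒ a = -1.

-1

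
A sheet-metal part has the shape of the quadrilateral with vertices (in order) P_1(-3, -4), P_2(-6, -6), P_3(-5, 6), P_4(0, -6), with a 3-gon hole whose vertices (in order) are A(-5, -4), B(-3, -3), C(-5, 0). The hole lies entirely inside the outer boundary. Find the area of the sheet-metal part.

Outer boundary:
P_1→P_2: (-3)(-6) − (-6)(-4) = -6
P_2→P_3: (-6)(6) − (-5)(-6) = -66
P_3→P_4: (-5)(-6) − (0)(6) = 30
P_4→P_1: (0)(-4) − (-3)(-6) = -18
Σ = -60
Area = |Σ|/2 = 30.
Hole:
Apply the shoelace formula: 2A = Σ (x_i·y_{i+1} − x_{i+1}·y_i), indices taken mod 3.
A→B: (-5)(-3) − (-3)(-4) = 3
B→C: (-3)(0) − (-5)(-3) = -15
C→A: (-5)(-4) − (-5)(0) = 20
Σ = 8
Area = |Σ|/2 = 4.
Net area = 30 − 4 = 26.

26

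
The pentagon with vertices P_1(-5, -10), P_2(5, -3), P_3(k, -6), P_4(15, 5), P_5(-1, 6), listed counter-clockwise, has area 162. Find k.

8

The doubled signed area Σ (x_i y_{i+1} − x_{i+1} y_i) is linear in k.
With k=0 it equals 260; the coefficient of k is 8 (from the two edges through P_3).
So 8·k + 260 = 2·162 = 324 ⇒ k = 8.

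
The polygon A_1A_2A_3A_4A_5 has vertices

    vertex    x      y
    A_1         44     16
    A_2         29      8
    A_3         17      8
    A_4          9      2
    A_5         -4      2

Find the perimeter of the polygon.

|A_1A_2| = √((-15)² + (-8)²) = √289 = 17
|A_2A_3| = √((-12)² + (0)²) = √144 = 12
|A_3A_4| = √((-8)² + (-6)²) = √100 = 10
|A_4A_5| = √((-13)² + (0)²) = √169 = 13
|A_5A_1| = √((48)² + (14)²) = √2500 = 50
Perimeter = 17 + 12 + 10 + 13 + 50 = 102.

102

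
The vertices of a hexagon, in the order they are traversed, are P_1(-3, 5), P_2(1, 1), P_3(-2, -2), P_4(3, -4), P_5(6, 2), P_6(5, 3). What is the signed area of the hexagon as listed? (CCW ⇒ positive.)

P_1→P_2: (-3)(1) − (1)(5) = -8
P_2→P_3: (1)(-2) − (-2)(1) = 0
P_3→P_4: (-2)(-4) − (3)(-2) = 14
P_4→P_5: (3)(2) − (6)(-4) = 30
P_5→P_6: (6)(3) − (5)(2) = 8
P_6→P_1: (5)(5) − (-3)(3) = 34
Σ = 78
Signed area = Σ/2 = 39 (positive ⇒ counter-clockwise traversal).

39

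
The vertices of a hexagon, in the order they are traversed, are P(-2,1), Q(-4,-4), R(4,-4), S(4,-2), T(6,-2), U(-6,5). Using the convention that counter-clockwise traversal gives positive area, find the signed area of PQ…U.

Apply the shoelace formula: 2A = Σ (x_i·y_{i+1} − x_{i+1}·y_i), indices taken mod 6.
Σ = (12) + (32) + (8) + (4) + (18) + (4) = 78
Signed area = Σ/2 = 39 (positive ⇒ counter-clockwise traversal).

39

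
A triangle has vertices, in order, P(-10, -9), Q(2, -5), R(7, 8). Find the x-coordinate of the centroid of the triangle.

Apply Gauss's area formula. First the cross-terms c_i = x_i·y_{i+1} − x_{i+1}·y_i:
  68, 51, 17  ⇒  2A = 136, A = 68.
Then Σ (x_i + x_{i+1})·c_i = -136, so x̄ = -136 / (6·68) = -1/3.

-1/3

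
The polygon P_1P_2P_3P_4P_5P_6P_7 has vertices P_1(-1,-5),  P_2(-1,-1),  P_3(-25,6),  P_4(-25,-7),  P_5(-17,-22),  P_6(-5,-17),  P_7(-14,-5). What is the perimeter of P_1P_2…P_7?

|P_1P_2| = √((0)² + (4)²) = √16 = 4
|P_2P_3| = √((-24)² + (7)²) = √625 = 25
|P_3P_4| = √((0)² + (-13)²) = √169 = 13
|P_4P_5| = √((8)² + (-15)²) = √289 = 17
|P_5P_6| = √((12)² + (5)²) = √169 = 13
|P_6P_7| = √((-9)² + (12)²) = √225 = 15
|P_7P_1| = √((13)² + (0)²) = √169 = 13
Perimeter = 4 + 25 + 13 + 17 + 13 + 15 + 13 = 100.

100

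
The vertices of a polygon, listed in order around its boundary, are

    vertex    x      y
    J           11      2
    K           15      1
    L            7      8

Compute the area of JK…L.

Σ = (-19) + (113) + (-74) = 20
Area = |Σ|/2 = 10.

10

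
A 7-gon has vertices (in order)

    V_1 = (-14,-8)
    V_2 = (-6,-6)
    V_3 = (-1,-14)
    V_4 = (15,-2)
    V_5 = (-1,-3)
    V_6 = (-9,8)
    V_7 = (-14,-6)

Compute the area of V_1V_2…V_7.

Apply the shoelace formula: 2A = Σ (x_i·y_{i+1} − x_{i+1}·y_i), indices taken mod 7.
Σ = (36) + (78) + (212) + (-47) + (-35) + (166) + (28) = 438
Area = |Σ|/2 = 219.

219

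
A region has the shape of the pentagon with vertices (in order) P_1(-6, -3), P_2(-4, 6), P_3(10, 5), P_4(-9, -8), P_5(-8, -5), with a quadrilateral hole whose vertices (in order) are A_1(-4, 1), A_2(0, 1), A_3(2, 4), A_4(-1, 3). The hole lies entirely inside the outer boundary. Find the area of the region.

Outer boundary:
Σ = (-48) + (-80) + (-35) + (-19) + (-6) = -188
Area = |Σ|/2 = 94.
Hole:
A_1→A_2: (-4)(1) − (0)(1) = -4
A_2→A_3: (0)(4) − (2)(1) = -2
A_3→A_4: (2)(3) − (-1)(4) = 10
A_4→A_1: (-1)(1) − (-4)(3) = 11
Σ = 15
Area = |Σ|/2 = 7.5.
Net area = 94 − 7.5 = 86.5.

86.5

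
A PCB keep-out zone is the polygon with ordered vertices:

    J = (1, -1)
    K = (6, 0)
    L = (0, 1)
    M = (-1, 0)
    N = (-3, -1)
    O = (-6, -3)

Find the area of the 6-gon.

Apply the shoelace (surveyor's) formula: 2A = Σ (x_i·y_{i+1} − x_{i+1}·y_i), indices taken mod 6.
Σ = (6) + (6) + (1) + (1) + (3) + (9) = 26
Area = |Σ|/2 = 13.

13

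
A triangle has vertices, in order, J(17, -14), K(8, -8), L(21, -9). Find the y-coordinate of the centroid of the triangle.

-31/3

Apply the shoelace formula. First the cross-terms c_i = x_i·y_{i+1} − x_{i+1}·y_i:
  -24, 96, -141  ⇒  2A = -69, A = -34.5.
Then Σ (y_i + y_{i+1})·c_i = 2139, so ȳ = 2139 / (6·(-34.5)) = -31/3.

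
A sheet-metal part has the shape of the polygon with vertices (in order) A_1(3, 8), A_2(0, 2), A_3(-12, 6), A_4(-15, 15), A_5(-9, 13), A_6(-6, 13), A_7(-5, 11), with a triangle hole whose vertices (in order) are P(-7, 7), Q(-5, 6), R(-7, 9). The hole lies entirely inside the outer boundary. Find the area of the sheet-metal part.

Outer boundary:
A_1→A_2: (3)(2) − (0)(8) = 6
A_2→A_3: (0)(6) − (-12)(2) = 24
A_3→A_4: (-12)(15) − (-15)(6) = -90
A_4→A_5: (-15)(13) − (-9)(15) = -60
A_5→A_6: (-9)(13) − (-6)(13) = -39
A_6→A_7: (-6)(11) − (-5)(13) = -1
A_7→A_1: (-5)(8) − (3)(11) = -73
Σ = -233
Area = |Σ|/2 = 116.5.
Hole:
Σ = (-7) + (-3) + (14) = 4
Area = |Σ|/2 = 2.
Net area = 116.5 − 2 = 114.5.

114.5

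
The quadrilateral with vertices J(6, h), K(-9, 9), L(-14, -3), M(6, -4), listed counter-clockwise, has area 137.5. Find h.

-2

Write out the shoelace sum; only the two edges meeting at J involve h:
2·Area = [(6·h − 6·(-4)) + (6·9 − (-9)·h)] + 227
       = 15·h + 305 = 275
⇒ h = -2.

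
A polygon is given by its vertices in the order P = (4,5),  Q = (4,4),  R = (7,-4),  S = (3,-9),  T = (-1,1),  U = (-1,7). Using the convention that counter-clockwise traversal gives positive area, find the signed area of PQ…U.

Σ = (-4) + (-44) + (-51) + (-6) + (-6) + (-33) = -144
Signed area = Σ/2 = -72 (negative ⇒ clockwise traversal).

-72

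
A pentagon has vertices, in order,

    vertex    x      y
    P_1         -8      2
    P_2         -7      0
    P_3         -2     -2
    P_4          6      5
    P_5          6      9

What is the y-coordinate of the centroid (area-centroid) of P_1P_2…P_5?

211/69

Apply Gauss's area formula. First the cross-terms c_i = x_i·y_{i+1} − x_{i+1}·y_i:
  14, 14, 2, 24, 84  ⇒  2A = 138, A = 69.
Then Σ (y_i + y_{i+1})·c_i = 1266, so ȳ = 1266 / (6·69) = 211/69.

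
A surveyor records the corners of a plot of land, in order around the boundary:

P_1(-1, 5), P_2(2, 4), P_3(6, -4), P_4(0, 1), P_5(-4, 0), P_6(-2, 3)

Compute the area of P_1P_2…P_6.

Apply the surveyor's formula: 2A = Σ (x_i·y_{i+1} − x_{i+1}·y_i), indices taken mod 6.
Σ = (-14) + (-32) + (6) + (4) + (-12) + (-7) = -55
Area = |Σ|/2 = 27.5.

27.5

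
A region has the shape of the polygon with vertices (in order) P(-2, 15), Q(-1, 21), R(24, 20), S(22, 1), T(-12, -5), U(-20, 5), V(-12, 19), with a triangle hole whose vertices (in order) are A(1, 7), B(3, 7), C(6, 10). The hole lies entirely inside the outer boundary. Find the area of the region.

Outer boundary:
Apply the surveyor's formula: 2A = Σ (x_i·y_{i+1} − x_{i+1}·y_i), indices taken mod 7.
P→Q: (-2)(21) − (-1)(15) = -27
Q→R: (-1)(20) − (24)(21) = -524
R→S: (24)(1) − (22)(20) = -416
S→T: (22)(-5) − (-12)(1) = -98
T→U: (-12)(5) − (-20)(-5) = -160
U→V: (-20)(19) − (-12)(5) = -320
V→P: (-12)(15) − (-2)(19) = -142
Σ = -1687
Area = |Σ|/2 = 843.5.
Hole:
Apply the surveyor's formula: 2A = Σ (x_i·y_{i+1} − x_{i+1}·y_i), indices taken mod 3.
A→B: (1)(7) − (3)(7) = -14
B→C: (3)(10) − (6)(7) = -12
C→A: (6)(7) − (1)(10) = 32
Σ = 6
Area = |Σ|/2 = 3.
Net area = 843.5 − 3 = 840.5.

840.5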